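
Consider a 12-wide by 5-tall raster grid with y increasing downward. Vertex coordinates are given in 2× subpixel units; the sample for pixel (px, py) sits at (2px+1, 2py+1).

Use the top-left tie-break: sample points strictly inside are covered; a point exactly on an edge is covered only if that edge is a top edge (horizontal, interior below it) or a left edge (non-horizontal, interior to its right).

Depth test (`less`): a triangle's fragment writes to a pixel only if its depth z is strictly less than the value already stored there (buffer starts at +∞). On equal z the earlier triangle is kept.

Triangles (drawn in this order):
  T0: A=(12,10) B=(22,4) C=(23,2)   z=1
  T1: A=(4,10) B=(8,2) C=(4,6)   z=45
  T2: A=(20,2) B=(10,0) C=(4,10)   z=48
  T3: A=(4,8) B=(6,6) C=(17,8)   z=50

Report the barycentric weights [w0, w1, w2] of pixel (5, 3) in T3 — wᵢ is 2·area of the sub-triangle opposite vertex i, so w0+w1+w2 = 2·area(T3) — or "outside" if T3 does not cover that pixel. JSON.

T0:
  2·area = 14  (B↔C swapped to make it positive)
  edge (12, 10)→(23, 2): d=(11,-8) top-left  bias=+0
  edge (23, 2)→(22, 4): d=(-1,2) right/bottom  bias=-1
  edge (22, 4)→(12, 10): d=(-10,6) right/bottom  bias=-1
    (9,2)@(19, 5): e=[1,5,8] → █
    (10,2)@(21, 5): e=[17,1,-4] → ·
    (8,3)@(17, 7): e=[7,7,0] → ·  [on edge]
    (9,3)@(19, 7): e=[23,3,-12] → ·
  covered (1 px):
    · · · · · · · · · · · ·
    · · · · · · · · · · · ·
    · · · · · · · · · █ · ·
    · · · · · · · · · · · ·
    · · · · · · · · · · · ·
T1:
  2·area = 16  (B↔C swapped to make it positive)
  edge (4, 10)→(4, 6): d=(0,-4) top-left  bias=+0
  edge (4, 6)→(8, 2): d=(4,-4) top-left  bias=+0
  edge (8, 2)→(4, 10): d=(-4,8) right/bottom  bias=-1
    (4,0)@(9, 1): e=[20,0,-4] → ·  [on edge]
    (3,1)@(7, 3): e=[12,0,4] → █  [on edge]
    (4,1)@(9, 3): e=[20,8,-12] → ·
    (2,2)@(5, 5): e=[4,0,12] → █  [on edge]
    (3,2)@(7, 5): e=[12,8,-4] → ·
    (1,3)@(3, 7): e=[-4,0,20] → ·  [on edge]
    (2,3)@(5, 7): e=[4,8,4] → █
    (3,3)@(7, 7): e=[12,16,-12] → ·
    (0,4)@(1, 9): e=[-12,0,28] → ·  [on edge]
    (2,4)@(5, 9): e=[4,16,-4] → ·
  covered (3 px):
    · · · · · · · · · · · ·
    · · · █ · · · · · · · ·
    · · █ · · · · · · · · ·
    · · █ · · · · · · · · ·
    · · · · · · · · · · · ·
T2:
  2·area = 112  (B↔C swapped to make it positive)
  edge (20, 2)→(4, 10): d=(-16,8) right/bottom  bias=-1
  edge (4, 10)→(10, 0): d=(6,-10) top-left  bias=+0
  edge (10, 0)→(20, 2): d=(10,2) right/bottom  bias=-1
    (5,0)@(11, 1): e=[88,16,8] → █
    (6,0)@(13, 1): e=[72,36,4] → █
    (7,0)@(15, 1): e=[56,56,0] → ·  [on edge]
    (4,1)@(9, 3): e=[72,8,32] → █
    (7,1)@(15, 3): e=[24,68,20] → █
    (8,1)@(17, 3): e=[8,88,16] → █
    (9,1)@(19, 3): e=[-8,108,12] → ·
    (3,2)@(7, 5): e=[56,0,56] → █  [on edge]
    (7,2)@(15, 5): e=[-8,80,40] → ·
    (8,2)@(17, 5): e=[-24,100,36] → ·
    (3,3)@(7, 7): e=[24,12,76] → █
    (5,3)@(11, 7): e=[-8,52,68] → ·
  covered (14 px):
    · · · · · █ █ · · · · ·
    · · · · █ █ █ █ █ · · ·
    · · · █ █ █ █ · · · · ·
    · · · █ █ · · · · · · ·
    · · █ · · · · · · · · ·
T3:
  2·area = 26
  edge (4, 8)→(6, 6): d=(2,-2) top-left  bias=+0
  edge (6, 6)→(17, 8): d=(11,2) right/bottom  bias=-1
  edge (17, 8)→(4, 8): d=(-13,0) right/bottom  bias=-1
    (5,0)@(11, 1): e=[0,-65,91] → ·  [on edge]
    (4,1)@(9, 3): e=[0,-39,65] → ·  [on edge]
    (3,2)@(7, 5): e=[0,-13,39] → ·  [on edge]
    (2,3)@(5, 7): e=[0,13,13] → █  [on edge]
    (3,3)@(7, 7): e=[4,9,13] → █
    (4,3)@(9, 7): e=[8,5,13] → █
    (5,3)@(11, 7): e=[12,1,13] → █
    (6,3)@(13, 7): e=[16,-3,13] → ·
    (1,4)@(3, 9): e=[0,39,-13] → ·  [on edge]
    (2,4)@(5, 9): e=[4,35,-13] → ·
    (3,4)@(7, 9): e=[8,31,-13] → ·
    (4,4)@(9, 9): e=[12,27,-13] → ·
  covered (4 px):
    · · · · · · · · · · · ·
    · · · · · · · · · · · ·
    · · · · · · · · · · · ·
    · · █ █ █ █ · · · · · ·
    · · · · · · · · · · · ·

Answer: [1,13,12]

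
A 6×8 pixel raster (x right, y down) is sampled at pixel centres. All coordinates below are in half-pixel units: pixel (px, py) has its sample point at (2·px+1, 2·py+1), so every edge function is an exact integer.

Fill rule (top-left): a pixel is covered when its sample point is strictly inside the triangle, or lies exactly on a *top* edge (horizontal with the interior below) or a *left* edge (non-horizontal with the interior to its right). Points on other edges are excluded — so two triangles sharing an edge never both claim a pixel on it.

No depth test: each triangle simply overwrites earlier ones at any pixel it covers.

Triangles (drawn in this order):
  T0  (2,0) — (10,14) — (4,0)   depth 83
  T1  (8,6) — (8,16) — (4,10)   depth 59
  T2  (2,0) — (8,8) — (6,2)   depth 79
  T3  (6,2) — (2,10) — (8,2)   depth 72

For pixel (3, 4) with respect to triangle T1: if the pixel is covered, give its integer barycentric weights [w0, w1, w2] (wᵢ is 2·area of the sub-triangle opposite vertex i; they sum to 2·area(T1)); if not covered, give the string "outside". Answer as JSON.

T0:
  2·area = 28  (B↔C swapped to make it positive)
  edge (2, 0)→(4, 0): d=(2,0) top-left  bias=+0
  edge (4, 0)→(10, 14): d=(6,14) right/bottom  bias=-1
  edge (10, 14)→(2, 0): d=(-8,-14) top-left  bias=+0
    (1,0)@(3, 1): e=[2,20,6] → █
    (2,0)@(5, 1): e=[2,-8,34] → ·
    (1,1)@(3, 3): e=[6,32,-10] → ·
    (2,1)@(5, 3): e=[6,4,18] → █
    (3,1)@(7, 3): e=[6,-24,46] → ·
    (2,2)@(5, 5): e=[10,16,2] → █
    (3,2)@(7, 5): e=[10,-12,30] → ·
    (2,3)@(5, 7): e=[14,28,-14] → ·
    (3,3)@(7, 7): e=[14,0,14] → ·  [on edge]
  covered (3 px):
    · █ · · · ·
    · · █ · · ·
    · · █ · · ·
    · · · · · ·
    · · · · · ·
    · · · · · ·
    · · · · · ·
    · · · · · ·
T1:
  2·area = 40
  edge (8, 6)→(8, 16): d=(0,10) right/bottom  bias=-1
  edge (8, 16)→(4, 10): d=(-4,-6) top-left  bias=+0
  edge (4, 10)→(8, 6): d=(4,-4) top-left  bias=+0
    (5,1)@(11, 3): e=[-30,70,0] → ·  [on edge]
    (4,2)@(9, 5): e=[-10,50,0] → ·  [on edge]
    (3,3)@(7, 7): e=[10,30,0] → █  [on edge]
    (4,3)@(9, 7): e=[-10,42,8] → ·
    (2,4)@(5, 9): e=[30,10,0] → █  [on edge]
    (4,4)@(9, 9): e=[-10,34,16] → ·
    (1,5)@(3, 11): e=[50,-10,0] → ·  [on edge]
    (2,5)@(5, 11): e=[30,2,8] → █
    (4,5)@(9, 11): e=[-10,26,24] → ·
    (0,6)@(1, 13): e=[70,-30,0] → ·  [on edge]
    (2,6)@(5, 13): e=[30,-6,16] → ·
    (3,6)@(7, 13): e=[10,6,24] → █
  covered (6 px):
    · · · · · ·
    · · · · · ·
    · · · · · ·
    · · · █ · ·
    · · █ █ · ·
    · · █ █ · ·
    · · · █ · ·
    · · · · · ·
T2:
  2·area = 20  (B↔C swapped to make it positive)
  edge (2, 0)→(6, 2): d=(4,2) right/bottom  bias=-1
  edge (6, 2)→(8, 8): d=(2,6) right/bottom  bias=-1
  edge (8, 8)→(2, 0): d=(-6,-8) top-left  bias=+0
    (1,0)@(3, 1): e=[2,16,2] → █
    (2,0)@(5, 1): e=[-2,4,18] → ·
    (1,1)@(3, 3): e=[10,20,-10] → ·
    (2,1)@(5, 3): e=[6,8,6] → █
    (3,1)@(7, 3): e=[2,-4,22] → ·
    (2,2)@(5, 5): e=[14,12,-6] → ·
    (3,2)@(7, 5): e=[10,0,10] → ·  [on edge]
    (4,5)@(9, 11): e=[30,0,-10] → ·  [on edge]
  covered (2 px):
    · █ · · · ·
    · · █ · · ·
    · · · · · ·
    · · · · · ·
    · · · · · ·
    · · · · · ·
    · · · · · ·
    · · · · · ·
T3:
  2·area = 16  (B↔C swapped to make it positive)
  edge (6, 2)→(8, 2): d=(2,0) top-left  bias=+0
  edge (8, 2)→(2, 10): d=(-6,8) right/bottom  bias=-1
  edge (2, 10)→(6, 2): d=(4,-8) top-left  bias=+0
    (3,1)@(7, 3): e=[2,2,12] → █
    (4,1)@(9, 3): e=[2,-14,28] → ·
    (2,2)@(5, 5): e=[6,6,4] → █
    (3,2)@(7, 5): e=[6,-10,20] → ·
    (2,3)@(5, 7): e=[10,-6,12] → ·
  covered (2 px):
    · · · · · ·
    · · · █ · ·
    · · █ · · ·
    · · · · · ·
    · · · · · ·
    · · · · · ·
    · · · · · ·
    · · · · · ·

Final: [22,8,10]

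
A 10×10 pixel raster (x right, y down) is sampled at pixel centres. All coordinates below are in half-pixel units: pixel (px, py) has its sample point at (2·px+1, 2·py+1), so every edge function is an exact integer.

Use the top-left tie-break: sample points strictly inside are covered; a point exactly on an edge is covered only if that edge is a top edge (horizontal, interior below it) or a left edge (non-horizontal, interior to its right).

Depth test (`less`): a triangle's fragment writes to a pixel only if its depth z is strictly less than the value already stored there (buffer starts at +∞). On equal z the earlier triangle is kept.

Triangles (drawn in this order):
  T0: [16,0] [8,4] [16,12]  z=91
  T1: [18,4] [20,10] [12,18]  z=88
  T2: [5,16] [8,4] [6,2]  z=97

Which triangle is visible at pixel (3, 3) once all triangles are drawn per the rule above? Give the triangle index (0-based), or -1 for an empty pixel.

T0:
  2·area = 96  (B↔C swapped to make it positive)
  edge (16, 0)→(16, 12): d=(0,12) right/bottom  bias=-1
  edge (16, 12)→(8, 4): d=(-8,-8) top-left  bias=+0
  edge (8, 4)→(16, 0): d=(8,-4) top-left  bias=+0
    (2,0)@(5, 1): e=[132,0,-36] → ·  [on edge]
    (7,0)@(15, 1): e=[12,80,4] → █
    (8,0)@(17, 1): e=[-12,96,12] → ·
    (3,1)@(7, 3): e=[108,0,-12] → ·  [on edge]
    (5,1)@(11, 3): e=[60,32,4] → █
    (6,1)@(13, 3): e=[36,48,12] → █
    (8,1)@(17, 3): e=[-12,80,28] → ·
    (4,2)@(9, 5): e=[84,0,12] → █  [on edge]
    (8,2)@(17, 5): e=[-12,64,44] → ·
    (4,3)@(9, 7): e=[84,-16,28] → ·
    (5,3)@(11, 7): e=[60,0,36] → █  [on edge]
    (8,3)@(17, 7): e=[-12,48,60] → ·
    (6,4)@(13, 9): e=[36,0,60] → █  [on edge]
    (7,5)@(15, 11): e=[12,0,84] → █  [on edge]
    (8,6)@(17, 13): e=[-12,0,108] → ·  [on edge]
    (9,7)@(19, 15): e=[-36,0,132] → ·  [on edge]
  covered (14 px):
    · · · · · · · █ · ·
    · · · · · █ █ █ · ·
    · · · · █ █ █ █ · ·
    · · · · · █ █ █ · ·
    · · · · · · █ █ · ·
    · · · · · · · █ · ·
    · · · · · · · · · ·
    · · · · · · · · · ·
    · · · · · · · · · ·
    · · · · · · · · · ·
T1:
  2·area = 64
  edge (18, 4)→(20, 10): d=(2,6) right/bottom  bias=-1
  edge (20, 10)→(12, 18): d=(-8,8) right/bottom  bias=-1
  edge (12, 18)→(18, 4): d=(6,-14) top-left  bias=+0
    (8,0)@(17, 1): e=[0,96,-32] → ·  [on edge]
    (8,3)@(17, 7): e=[12,48,4] → █
    (9,3)@(19, 7): e=[0,32,32] → ·  [on edge]
    (8,4)@(17, 9): e=[16,32,16] → █
    (9,4)@(19, 9): e=[4,16,44] → █
    (7,5)@(15, 11): e=[32,32,0] → █  [on edge]
    (9,5)@(19, 11): e=[8,0,56] → ·  [on edge]
    (7,6)@(15, 13): e=[36,16,12] → █
    (8,6)@(17, 13): e=[24,0,40] → ·  [on edge]
    (7,7)@(15, 15): e=[40,0,24] → ·  [on edge]
    (6,8)@(13, 17): e=[56,0,8] → ·  [on edge]
    (5,9)@(11, 19): e=[72,0,-8] → ·  [on edge]
  covered (6 px):
    · · · · · · · · · ·
    · · · · · · · · · ·
    · · · · · · · · · ·
    · · · · · · · · █ ·
    · · · · · · · · █ █
    · · · · · · · █ █ ·
    · · · · · · · █ · ·
    · · · · · · · · · ·
    · · · · · · · · · ·
    · · · · · · · · · ·
T2:
  2·area = 30  (B↔C swapped to make it positive)
  edge (5, 16)→(6, 2): d=(1,-14) top-left  bias=+0
  edge (6, 2)→(8, 4): d=(2,2) right/bottom  bias=-1
  edge (8, 4)→(5, 16): d=(-3,12) right/bottom  bias=-1
    (2,0)@(5, 1): e=[-15,0,45] → ·  [on edge]
    (3,1)@(7, 3): e=[15,0,15] → ·  [on edge]
    (3,2)@(7, 5): e=[17,4,9] → █
    (4,2)@(9, 5): e=[45,0,-15] → ·  [on edge]
    (3,3)@(7, 7): e=[19,8,3] → █
    (4,3)@(9, 7): e=[47,4,-21] → ·
    (5,3)@(11, 7): e=[75,0,-45] → ·  [on edge]
    (3,4)@(7, 9): e=[21,12,-3] → ·
    (6,4)@(13, 9): e=[105,0,-75] → ·  [on edge]
    (7,5)@(15, 11): e=[135,0,-105] → ·  [on edge]
    (8,6)@(17, 13): e=[165,0,-135] → ·  [on edge]
    (9,7)@(19, 15): e=[195,0,-165] → ·  [on edge]
  covered (2 px):
    · · · · · · · · · ·
    · · · · · · · · · ·
    · · · █ · · · · · ·
    · · · █ · · · · · ·
    · · · · · · · · · ·
    · · · · · · · · · ·
    · · · · · · · · · ·
    · · · · · · · · · ·
    · · · · · · · · · ·
    · · · · · · · · · ·

Z-buffer (winner per pixel, '.' = empty):
  . . . . . . . 0 . .
  . . . . . 0 0 0 . .
  . . . 2 0 0 0 0 . .
  . . . 2 . 0 0 0 1 .
  . . . . . . 0 0 1 1
  . . . . . . . 1 1 .
  . . . . . . . 1 . .
  . . . . . . . . . .
  . . . . . . . . . .
  . . . . . . . . . .

Result: 2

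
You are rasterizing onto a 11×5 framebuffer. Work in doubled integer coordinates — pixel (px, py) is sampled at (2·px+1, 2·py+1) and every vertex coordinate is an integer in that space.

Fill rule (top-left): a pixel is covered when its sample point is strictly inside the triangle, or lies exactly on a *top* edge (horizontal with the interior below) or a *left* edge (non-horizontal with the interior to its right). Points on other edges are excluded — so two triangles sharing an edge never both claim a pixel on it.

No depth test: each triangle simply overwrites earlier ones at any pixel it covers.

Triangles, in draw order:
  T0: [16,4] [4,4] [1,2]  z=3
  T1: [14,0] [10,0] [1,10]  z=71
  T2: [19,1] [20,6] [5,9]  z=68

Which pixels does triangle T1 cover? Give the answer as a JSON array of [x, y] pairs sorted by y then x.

T0:
  2·area = 24
  edge (16, 4)→(4, 4): d=(-12,0) right/bottom  bias=-1
  edge (4, 4)→(1, 2): d=(-3,-2) top-left  bias=+0
  edge (1, 2)→(16, 4): d=(15,2) right/bottom  bias=-1
    (1,1)@(3, 3): e=[12,1,11] → █
    (2,1)@(5, 3): e=[12,5,7] → █
    (3,1)@(7, 3): e=[12,9,3] → █
    (4,1)@(9, 3): e=[12,13,-1] → ·
    (1,2)@(3, 5): e=[-12,-5,41] → ·
    (2,2)@(5, 5): e=[-12,-1,37] → ·
    (3,2)@(7, 5): e=[-12,3,33] → ·
  covered (3 px):
    · · · · · · · · · · ·
    · █ █ █ · · · · · · ·
    · · · · · · · · · · ·
    · · · · · · · · · · ·
    · · · · · · · · · · ·
T1:
  2·area = 40  (B↔C swapped to make it positive)
  edge (14, 0)→(1, 10): d=(-13,10) right/bottom  bias=-1
  edge (1, 10)→(10, 0): d=(9,-10) top-left  bias=+0
  edge (10, 0)→(14, 0): d=(4,0) top-left  bias=+0
    (5,0)@(11, 1): e=[17,19,4] → █
    (6,0)@(13, 1): e=[-3,39,4] → ·
    (4,1)@(9, 3): e=[11,17,12] → █
    (5,1)@(11, 3): e=[-9,37,12] → ·
    (3,2)@(7, 5): e=[5,15,20] → █
    (4,2)@(9, 5): e=[-15,35,20] → ·
    (3,3)@(7, 7): e=[-21,33,28] → ·
  covered (3 px):
    · · · · · █ · · · · ·
    · · · · █ · · · · · ·
    · · · █ · · · · · · ·
    · · · · · · · · · · ·
    · · · · · · · · · · ·
T2:
  2·area = 78
  edge (19, 1)→(20, 6): d=(1,5) right/bottom  bias=-1
  edge (20, 6)→(5, 9): d=(-15,3) right/bottom  bias=-1
  edge (5, 9)→(19, 1): d=(14,-8) top-left  bias=+0
    (9,0)@(19, 1): e=[0,78,0] → ·  [on edge]
    (8,1)@(17, 3): e=[12,54,12] → █
    (9,1)@(19, 3): e=[2,48,28] → █
    (10,1)@(21, 3): e=[-8,42,44] → ·
    (6,2)@(13, 5): e=[34,36,8] → █
    (7,2)@(15, 5): e=[24,30,24] → █
    (10,2)@(21, 5): e=[-6,12,72] → ·
    (4,3)@(9, 7): e=[56,18,4] → █
    (5,3)@(11, 7): e=[46,12,20] → █
    (7,3)@(15, 7): e=[26,0,52] → ·  [on edge]
    (8,3)@(17, 7): e=[16,-6,68] → ·
    (9,3)@(19, 7): e=[6,-12,84] → ·
    (2,4)@(5, 9): e=[78,0,0] → ·  [on edge]
  covered (9 px):
    · · · · · · · · · · ·
    · · · · · · · · █ █ ·
    · · · · · · █ █ █ █ ·
    · · · · █ █ █ · · · ·
    · · · · · · · · · · ·

Final: [[5,0],[4,1],[3,2]]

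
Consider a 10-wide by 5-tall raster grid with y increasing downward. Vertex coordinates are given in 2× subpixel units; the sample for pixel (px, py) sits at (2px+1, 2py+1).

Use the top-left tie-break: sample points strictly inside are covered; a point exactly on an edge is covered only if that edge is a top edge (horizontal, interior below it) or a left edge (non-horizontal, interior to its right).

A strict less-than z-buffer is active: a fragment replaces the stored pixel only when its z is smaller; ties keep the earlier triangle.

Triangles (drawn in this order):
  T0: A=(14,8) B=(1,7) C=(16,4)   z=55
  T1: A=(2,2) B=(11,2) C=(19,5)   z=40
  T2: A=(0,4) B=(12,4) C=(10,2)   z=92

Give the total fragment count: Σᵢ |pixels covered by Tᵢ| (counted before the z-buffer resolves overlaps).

T0:
  2·area = 54
  edge (14, 8)→(1, 7): d=(-13,-1) top-left  bias=+0
  edge (1, 7)→(16, 4): d=(15,-3) top-left  bias=+0
  edge (16, 4)→(14, 8): d=(-2,4) right/bottom  bias=-1
    (5,2)@(11, 5): e=[36,0,18] → █  [on edge]
    (6,2)@(13, 5): e=[38,6,10] → █
    (7,2)@(15, 5): e=[40,12,2] → █
    (8,2)@(17, 5): e=[42,18,-6] → ·
    (0,3)@(1, 7): e=[0,0,54] → █  [on edge]
    (1,3)@(3, 7): e=[2,6,46] → █
    (2,3)@(5, 7): e=[4,12,38] → █
    (3,3)@(7, 7): e=[6,18,30] → █
    (4,3)@(9, 7): e=[8,24,22] → █
    (7,3)@(15, 7): e=[14,42,-2] → ·
    (0,4)@(1, 9): e=[-26,30,50] → ·
    (1,4)@(3, 9): e=[-24,36,42] → ·
  covered (10 px):
    · · · · · · · · · ·
    · · · · · · · · · ·
    · · · · · █ █ █ · ·
    █ █ █ █ █ █ █ · · ·
    · · · · · · · · · ·
T1:
  2·area = 27
  edge (2, 2)→(11, 2): d=(9,0) top-left  bias=+0
  edge (11, 2)→(19, 5): d=(8,3) right/bottom  bias=-1
  edge (19, 5)→(2, 2): d=(-17,-3) top-left  bias=+0
    (4,1)@(9, 3): e=[9,14,4] → █
    (5,1)@(11, 3): e=[9,8,10] → █
    (6,1)@(13, 3): e=[9,2,16] → █
    (7,1)@(15, 3): e=[9,-4,22] → ·
    (4,2)@(9, 5): e=[27,30,-30] → ·
    (5,2)@(11, 5): e=[27,24,-24] → ·
    (6,2)@(13, 5): e=[27,18,-18] → ·
    (9,2)@(19, 5): e=[27,0,0] → ·  [on edge]
  covered (3 px):
    · · · · · · · · · ·
    · · · · █ █ █ · · ·
    · · · · · · · · · ·
    · · · · · · · · · ·
    · · · · · · · · · ·
T2:
  2·area = 24  (B↔C swapped to make it positive)
  edge (0, 4)→(10, 2): d=(10,-2) top-left  bias=+0
  edge (10, 2)→(12, 4): d=(2,2) right/bottom  bias=-1
  edge (12, 4)→(0, 4): d=(-12,0) right/bottom  bias=-1
    (4,0)@(9, 1): e=[-12,0,36] → ·  [on edge]
    (7,0)@(15, 1): e=[0,-12,36] → ·  [on edge]
    (2,1)@(5, 3): e=[0,12,12] → █  [on edge]
    (3,1)@(7, 3): e=[4,8,12] → █
    (4,1)@(9, 3): e=[8,4,12] → █
    (5,1)@(11, 3): e=[12,0,12] → ·  [on edge]
    (2,2)@(5, 5): e=[20,16,-12] → ·
    (3,2)@(7, 5): e=[24,12,-12] → ·
    (4,2)@(9, 5): e=[28,8,-12] → ·
    (6,2)@(13, 5): e=[36,0,-12] → ·  [on edge]
    (7,3)@(15, 7): e=[60,0,-36] → ·  [on edge]
    (8,4)@(17, 9): e=[84,0,-60] → ·  [on edge]
  covered (3 px):
    · · · · · · · · · ·
    · · █ █ █ · · · · ·
    · · · · · · · · · ·
    · · · · · · · · · ·
    · · · · · · · · · ·

Final: 16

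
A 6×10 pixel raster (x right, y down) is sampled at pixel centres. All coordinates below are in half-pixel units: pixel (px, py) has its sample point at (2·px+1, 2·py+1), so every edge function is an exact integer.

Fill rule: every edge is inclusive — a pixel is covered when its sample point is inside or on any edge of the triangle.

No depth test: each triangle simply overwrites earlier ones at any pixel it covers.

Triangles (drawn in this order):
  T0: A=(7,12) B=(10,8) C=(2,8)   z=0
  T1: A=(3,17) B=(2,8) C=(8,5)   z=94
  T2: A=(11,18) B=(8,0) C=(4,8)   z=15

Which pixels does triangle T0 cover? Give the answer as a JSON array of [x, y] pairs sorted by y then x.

T0:
  2·area = 32  (B↔C swapped to make it positive)
  edge (7, 12)→(2, 8): d=(-5,-4) inclusive
  edge (2, 8)→(10, 8): d=(8,0) inclusive
  edge (10, 8)→(7, 12): d=(-3,4) inclusive
    (2,4)@(5, 9): e=[7,8,17] → X
    (3,4)@(7, 9): e=[15,8,9] → X
    (4,4)@(9, 9): e=[23,8,1] → X
    (5,4)@(11, 9): e=[31,8,-7] → .
    (2,5)@(5, 11): e=[-3,24,11] → .
    (3,5)@(7, 11): e=[5,24,3] → X
    (4,5)@(9, 11): e=[13,24,-5] → .
    (3,6)@(7, 13): e=[-5,40,-3] → .
  covered (4 px):
    . . . . . .
    . . . . . .
    . . . . . .
    . . . . . .
    . . X X X .
    . . . X . .
    . . . . . .
    . . . . . .
    . . . . . .
    . . . . . .
T1:
  2·area = 57
  edge (3, 17)→(2, 8): d=(-1,-9) inclusive
  edge (2, 8)→(8, 5): d=(6,-3) inclusive
  edge (8, 5)→(3, 17): d=(-5,12) inclusive
    (2,3)@(5, 7): e=[28,3,26] → X
    (3,3)@(7, 7): e=[46,9,2] → X
    (4,3)@(9, 7): e=[64,15,-22] → .
    (1,4)@(3, 9): e=[8,9,40] → X
    (3,4)@(7, 9): e=[44,21,-8] → .
    (1,5)@(3, 11): e=[6,21,30] → X
    (3,5)@(7, 11): e=[42,33,-18] → .
    (1,6)@(3, 13): e=[4,33,20] → X
    (2,6)@(5, 13): e=[22,39,-4] → .
    (1,7)@(3, 15): e=[2,45,10] → X
    (2,7)@(5, 15): e=[20,51,-14] → .
    (1,8)@(3, 17): e=[0,57,0] → X  [on edge]
  covered (9 px):
    . . . . . .
    . . . . . .
    . . . . . .
    . . X X . .
    . X X . . .
    . X X . . .
    . X . . . .
    . X . . . .
    . X . . . .
    . . . . . .
T2:
  2·area = 96  (B↔C swapped to make it positive)
  edge (11, 18)→(4, 8): d=(-7,-10) inclusive
  edge (4, 8)→(8, 0): d=(4,-8) inclusive
  edge (8, 0)→(11, 18): d=(3,18) inclusive
    (3,1)@(7, 3): e=[65,4,27] → X
    (4,1)@(9, 3): e=[85,20,-9] → .
    (3,2)@(7, 5): e=[51,12,33] → X
    (4,2)@(9, 5): e=[71,28,-3] → .
    (2,3)@(5, 7): e=[17,4,75] → X
    (4,3)@(9, 7): e=[57,36,3] → X
    (5,3)@(11, 7): e=[77,52,-33] → .
    (2,4)@(5, 9): e=[3,12,81] → X
    (5,4)@(11, 9): e=[63,60,-27] → .
    (2,5)@(5, 11): e=[-11,20,87] → .
    (3,5)@(7, 11): e=[9,36,51] → X
    (5,5)@(11, 11): e=[49,68,-21] → .
  covered (12 px):
    . . . . . .
    . . . X . .
    . . . X . .
    . . X X X .
    . . X X X .
    . . . X X .
    . . . . X .
    . . . . X .
    . . . . . .
    . . . . . .

Answer: [[2,4],[3,4],[4,4],[3,5]]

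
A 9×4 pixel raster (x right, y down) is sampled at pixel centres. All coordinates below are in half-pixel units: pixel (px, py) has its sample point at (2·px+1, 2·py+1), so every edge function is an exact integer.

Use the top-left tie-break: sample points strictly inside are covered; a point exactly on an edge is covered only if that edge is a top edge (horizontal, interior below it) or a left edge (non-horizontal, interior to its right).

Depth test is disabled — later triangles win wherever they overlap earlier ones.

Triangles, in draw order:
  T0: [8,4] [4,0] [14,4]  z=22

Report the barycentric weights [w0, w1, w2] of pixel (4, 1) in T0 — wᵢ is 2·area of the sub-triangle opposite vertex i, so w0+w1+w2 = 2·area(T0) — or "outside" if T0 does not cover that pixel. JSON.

T0:
  2·area = 24
  edge (8, 4)→(4, 0): d=(-4,-4) top-left  bias=+0
  edge (4, 0)→(14, 4): d=(10,4) right/bottom  bias=-1
  edge (14, 4)→(8, 4): d=(-6,0) right/bottom  bias=-1
    (2,0)@(5, 1): e=[0,6,18] → █  [on edge]
    (3,0)@(7, 1): e=[8,-2,18] → ·
    (2,1)@(5, 3): e=[-8,26,6] → ·
    (3,1)@(7, 3): e=[0,18,6] → █  [on edge]
    (4,1)@(9, 3): e=[8,10,6] → █
    (5,1)@(11, 3): e=[16,2,6] → █
    (6,1)@(13, 3): e=[24,-6,6] → ·
    (3,2)@(7, 5): e=[-8,38,-6] → ·
    (4,2)@(9, 5): e=[0,30,-6] → ·  [on edge]
    (5,2)@(11, 5): e=[8,22,-6] → ·
    (5,3)@(11, 7): e=[0,42,-18] → ·  [on edge]
  covered (4 px):
    · · █ · · · · · ·
    · · · █ █ █ · · ·
    · · · · · · · · ·
    · · · · · · · · ·

Final: [10,6,8]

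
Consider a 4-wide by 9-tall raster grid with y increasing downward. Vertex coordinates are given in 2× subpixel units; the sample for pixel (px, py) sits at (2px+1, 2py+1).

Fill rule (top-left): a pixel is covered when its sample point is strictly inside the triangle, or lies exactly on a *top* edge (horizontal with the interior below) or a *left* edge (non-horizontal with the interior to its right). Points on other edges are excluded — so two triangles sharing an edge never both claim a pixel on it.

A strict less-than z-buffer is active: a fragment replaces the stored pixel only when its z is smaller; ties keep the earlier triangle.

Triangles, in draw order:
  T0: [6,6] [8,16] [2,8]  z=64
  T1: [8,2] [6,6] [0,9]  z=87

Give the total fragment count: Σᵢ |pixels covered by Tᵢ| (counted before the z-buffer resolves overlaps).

T0:
  2·area = 44
  edge (6, 6)→(8, 16): d=(2,10) right/bottom  bias=-1
  edge (8, 16)→(2, 8): d=(-6,-8) top-left  bias=+0
  edge (2, 8)→(6, 6): d=(4,-2) top-left  bias=+0
    (2,0)@(5, 1): e=[0,66,-22] → .  [on edge]
    (2,3)@(5, 7): e=[12,30,2] → X
    (3,3)@(7, 7): e=[-8,46,6] → .
    (1,4)@(3, 9): e=[36,2,6] → X
    (3,4)@(7, 9): e=[-4,34,14] → .
    (1,5)@(3, 11): e=[40,-10,14] → .
    (2,5)@(5, 11): e=[20,6,18] → X
    (3,5)@(7, 11): e=[0,22,22] → .  [on edge]
    (2,6)@(5, 13): e=[24,-6,26] → .
    (3,6)@(7, 13): e=[4,10,30] → X
    (3,7)@(7, 15): e=[8,-2,38] → .
  covered (5 px):
    . . . .
    . . . .
    . . . .
    . . X .
    . X X .
    . . X .
    . . . X
    . . . .
    . . . .
T1:
  2·area = 18
  edge (8, 2)→(6, 6): d=(-2,4) right/bottom  bias=-1
  edge (6, 6)→(0, 9): d=(-6,3) right/bottom  bias=-1
  edge (0, 9)→(8, 2): d=(8,-7) top-left  bias=+0
    (3,1)@(7, 3): e=[2,15,1] → X
    (2,2)@(5, 5): e=[6,9,3] → X
    (3,2)@(7, 5): e=[-2,3,17] → .
    (1,3)@(3, 7): e=[10,3,5] → X
    (2,3)@(5, 7): e=[2,-3,19] → .
    (1,4)@(3, 9): e=[6,-9,21] → .
  covered (3 px):
    . . . .
    . . . X
    . . X .
    . X . .
    . . . .
    . . . .
    . . . .
    . . . .
    . . . .

Answer: 8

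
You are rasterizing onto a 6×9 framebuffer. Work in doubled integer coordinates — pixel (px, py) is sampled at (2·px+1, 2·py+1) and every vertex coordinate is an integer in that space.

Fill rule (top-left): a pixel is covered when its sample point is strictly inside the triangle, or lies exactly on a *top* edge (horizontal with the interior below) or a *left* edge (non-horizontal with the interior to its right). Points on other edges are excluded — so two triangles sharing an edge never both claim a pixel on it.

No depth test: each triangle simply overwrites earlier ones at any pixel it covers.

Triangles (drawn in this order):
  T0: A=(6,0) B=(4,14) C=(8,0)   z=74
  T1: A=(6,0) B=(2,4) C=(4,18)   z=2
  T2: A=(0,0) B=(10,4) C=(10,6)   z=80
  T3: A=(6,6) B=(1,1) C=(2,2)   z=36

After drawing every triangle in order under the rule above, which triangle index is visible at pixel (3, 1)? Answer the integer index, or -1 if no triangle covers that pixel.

T0:
  2·area = 28  (B↔C swapped to make it positive)
  edge (6, 0)→(8, 0): d=(2,0) top-left  bias=+0
  edge (8, 0)→(4, 14): d=(-4,14) right/bottom  bias=-1
  edge (4, 14)→(6, 0): d=(2,-14) top-left  bias=+0
    (3,0)@(7, 1): e=[2,10,16] → X
    (4,0)@(9, 1): e=[2,-18,44] → .
    (3,1)@(7, 3): e=[6,2,20] → X
    (4,1)@(9, 3): e=[6,-26,48] → .
    (3,2)@(7, 5): e=[10,-6,24] → .
    (2,3)@(5, 7): e=[14,14,0] → X  [on edge]
    (3,3)@(7, 7): e=[14,-14,28] → .
    (2,4)@(5, 9): e=[18,6,4] → X
    (3,4)@(7, 9): e=[18,-22,32] → .
    (2,5)@(5, 11): e=[22,-2,8] → .
  covered (4 px):
    . . . X . .
    . . . X . .
    . . . . . .
    . . X . . .
    . . X . . .
    . . . . . .
    . . . . . .
    . . . . . .
    . . . . . .
T1:
  2·area = 64  (B↔C swapped to make it positive)
  edge (6, 0)→(4, 18): d=(-2,18) right/bottom  bias=-1
  edge (4, 18)→(2, 4): d=(-2,-14) top-left  bias=+0
  edge (2, 4)→(6, 0): d=(4,-4) top-left  bias=+0
    (2,0)@(5, 1): e=[16,48,0] → X  [on edge]
    (3,0)@(7, 1): e=[-20,76,8] → .
    (1,1)@(3, 3): e=[48,16,0] → X  [on edge]
    (3,1)@(7, 3): e=[-24,72,16] → .
    (0,2)@(1, 5): e=[80,-16,0] → .  [on edge]
    (1,2)@(3, 5): e=[44,12,8] → X
    (3,2)@(7, 5): e=[-28,68,24] → .
    (1,3)@(3, 7): e=[40,8,16] → X
    (3,3)@(7, 7): e=[-32,64,32] → .
    (1,4)@(3, 9): e=[36,4,24] → X
    (2,4)@(5, 9): e=[0,32,32] → .  [on edge]
    (1,5)@(3, 11): e=[32,0,32] → X  [on edge]
  covered (9 px):
    . . X . . .
    . X X . . .
    . X X . . .
    . X X . . .
    . X . . . .
    . X . . . .
    . . . . . .
    . . . . . .
    . . . . . .
T2:
  2·area = 20
  edge (0, 0)→(10, 4): d=(10,4) right/bottom  bias=-1
  edge (10, 4)→(10, 6): d=(0,2) right/bottom  bias=-1
  edge (10, 6)→(0, 0): d=(-10,-6) top-left  bias=+0
    (2,1)@(5, 3): e=[10,10,0] → X  [on edge]
    (3,1)@(7, 3): e=[2,6,12] → X
    (4,1)@(9, 3): e=[-6,2,24] → .
    (2,2)@(5, 5): e=[30,10,-20] → .
    (3,2)@(7, 5): e=[22,6,-8] → .
    (4,2)@(9, 5): e=[14,2,4] → X
    (5,2)@(11, 5): e=[6,-2,16] → .
    (4,3)@(9, 7): e=[34,2,-16] → .
  covered (3 px):
    . . . . . .
    . . X X . .
    . . . . X .
    . . . . . .
    . . . . . .
    . . . . . .
    . . . . . .
    . . . . . .
    . . . . . .
T3:
  degenerate (2·area = 0) — covers nothing

Z-buffer (winner per pixel, '.' = empty):
  . . 1 0 . .
  . 1 2 2 . .
  . 1 1 . 2 .
  . 1 1 . . .
  . 1 0 . . .
  . 1 . . . .
  . . . . . .
  . . . . . .
  . . . . . .

Final: 2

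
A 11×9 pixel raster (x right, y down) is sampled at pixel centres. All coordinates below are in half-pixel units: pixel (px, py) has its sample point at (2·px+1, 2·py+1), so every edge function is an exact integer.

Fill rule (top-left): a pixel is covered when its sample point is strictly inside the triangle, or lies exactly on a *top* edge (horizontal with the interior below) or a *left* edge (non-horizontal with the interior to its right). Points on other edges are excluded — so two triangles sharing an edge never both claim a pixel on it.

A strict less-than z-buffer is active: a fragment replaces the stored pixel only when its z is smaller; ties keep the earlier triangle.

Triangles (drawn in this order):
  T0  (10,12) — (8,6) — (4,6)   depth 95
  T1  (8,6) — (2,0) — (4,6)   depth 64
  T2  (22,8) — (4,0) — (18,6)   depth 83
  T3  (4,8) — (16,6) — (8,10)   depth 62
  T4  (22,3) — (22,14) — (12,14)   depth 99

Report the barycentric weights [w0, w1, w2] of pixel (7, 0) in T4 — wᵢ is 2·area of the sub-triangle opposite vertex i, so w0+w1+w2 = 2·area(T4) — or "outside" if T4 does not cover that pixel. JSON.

T0:
  2·area = 24  (B↔C swapped to make it positive)
  edge (10, 12)→(4, 6): d=(-6,-6) top-left  bias=+0
  edge (4, 6)→(8, 6): d=(4,0) top-left  bias=+0
  edge (8, 6)→(10, 12): d=(2,6) right/bottom  bias=-1
    (0,1)@(1, 3): e=[0,-12,36] → ·  [on edge]
    (3,1)@(7, 3): e=[36,-12,0] → ·  [on edge]
    (1,2)@(3, 5): e=[0,-4,28] → ·  [on edge]
    (2,3)@(5, 7): e=[0,4,20] → #  [on edge]
    (3,3)@(7, 7): e=[12,4,8] → #
    (4,3)@(9, 7): e=[24,4,-4] → ·
    (2,4)@(5, 9): e=[-12,12,24] → ·
    (3,4)@(7, 9): e=[0,12,12] → #  [on edge]
    (4,4)@(9, 9): e=[12,12,0] → ·  [on edge]
    (3,5)@(7, 11): e=[-12,20,16] → ·
    (4,5)@(9, 11): e=[0,20,4] → #  [on edge]
    (5,5)@(11, 11): e=[12,20,-8] → ·
    (5,6)@(11, 13): e=[0,28,-4] → ·  [on edge]
    (5,7)@(11, 15): e=[-12,36,0] → ·  [on edge]
    (6,7)@(13, 15): e=[0,36,-12] → ·  [on edge]
    (7,8)@(15, 17): e=[0,44,-20] → ·  [on edge]
  covered (4 px):
    · · · · · · · · · · ·
    · · · · · · · · · · ·
    · · · · · · · · · · ·
    · · # # · · · · · · ·
    · · · # · · · · · · ·
    · · · · # · · · · · ·
    · · · · · · · · · · ·
    · · · · · · · · · · ·
    · · · · · · · · · · ·
T1:
  2·area = 24  (B↔C swapped to make it positive)
  edge (8, 6)→(4, 6): d=(-4,0) right/bottom  bias=-1
  edge (4, 6)→(2, 0): d=(-2,-6) top-left  bias=+0
  edge (2, 0)→(8, 6): d=(6,6) right/bottom  bias=-1
    (1,0)@(3, 1): e=[20,4,0] → ·  [on edge]
    (1,1)@(3, 3): e=[12,0,12] → #  [on edge]
    (2,1)@(5, 3): e=[12,12,0] → ·  [on edge]
    (1,2)@(3, 5): e=[4,-4,24] → ·
    (2,2)@(5, 5): e=[4,8,12] → #
    (3,2)@(7, 5): e=[4,20,0] → ·  [on edge]
    (2,3)@(5, 7): e=[-4,4,24] → ·
    (4,3)@(9, 7): e=[-4,28,0] → ·  [on edge]
    (2,4)@(5, 9): e=[-12,0,36] → ·  [on edge]
    (5,4)@(11, 9): e=[-12,36,0] → ·  [on edge]
    (6,5)@(13, 11): e=[-20,44,0] → ·  [on edge]
    (7,6)@(15, 13): e=[-28,52,0] → ·  [on edge]
    (3,7)@(7, 15): e=[-36,0,60] → ·  [on edge]
    (8,7)@(17, 15): e=[-36,60,0] → ·  [on edge]
    (9,8)@(19, 17): e=[-44,68,0] → ·  [on edge]
  covered (2 px):
    · · · · · · · · · · ·
    · # · · · · · · · · ·
    · · # · · · · · · · ·
    · · · · · · · · · · ·
    · · · · · · · · · · ·
    · · · · · · · · · · ·
    · · · · · · · · · · ·
    · · · · · · · · · · ·
    · · · · · · · · · · ·
T2:
  2·area = 4
  edge (22, 8)→(4, 0): d=(-18,-8) top-left  bias=+0
  edge (4, 0)→(18, 6): d=(14,6) right/bottom  bias=-1
  edge (18, 6)→(22, 8): d=(4,2) right/bottom  bias=-1
    (5,1)@(11, 3): e=[2,0,2] → ·  [on edge]
  covered (0 px):
    · · · · · · · · · · ·
    · · · · · · · · · · ·
    · · · · · · · · · · ·
    · · · · · · · · · · ·
    · · · · · · · · · · ·
    · · · · · · · · · · ·
    · · · · · · · · · · ·
    · · · · · · · · · · ·
    · · · · · · · · · · ·
T3:
  2·area = 32
  edge (4, 8)→(16, 6): d=(12,-2) top-left  bias=+0
  edge (16, 6)→(8, 10): d=(-8,4) right/bottom  bias=-1
  edge (8, 10)→(4, 8): d=(-4,-2) top-left  bias=+0
    (5,3)@(11, 7): e=[2,12,18] → #
    (6,3)@(13, 7): e=[6,4,22] → #
    (7,3)@(15, 7): e=[10,-4,26] → ·
    (3,4)@(7, 9): e=[18,12,2] → #
    (4,4)@(9, 9): e=[22,4,6] → #
    (5,4)@(11, 9): e=[26,-4,10] → ·
    (6,4)@(13, 9): e=[30,-12,14] → ·
    (3,5)@(7, 11): e=[42,-4,-6] → ·
    (4,5)@(9, 11): e=[46,-12,-2] → ·
  covered (4 px):
    · · · · · · · · · · ·
    · · · · · · · · · · ·
    · · · · · · · · · · ·
    · · · · · # # · · · ·
    · · · # # · · · · · ·
    · · · · · · · · · · ·
    · · · · · · · · · · ·
    · · · · · · · · · · ·
    · · · · · · · · · · ·
T4:
  2·area = 110
  edge (22, 3)→(22, 14): d=(0,11) right/bottom  bias=-1
  edge (22, 14)→(12, 14): d=(-10,0) right/bottom  bias=-1
  edge (12, 14)→(22, 3): d=(10,-11) top-left  bias=+0
    (10,2)@(21, 5): e=[11,90,9] → #
    (9,3)@(19, 7): e=[33,70,7] → #
    (8,4)@(17, 9): e=[55,50,5] → #
    (7,5)@(15, 11): e=[77,30,3] → #
    (6,6)@(13, 13): e=[99,10,1] → #
    (6,7)@(13, 15): e=[99,-10,21] → ·
    (7,7)@(15, 15): e=[77,-10,43] → ·
    (8,7)@(17, 15): e=[55,-10,65] → ·
    (9,7)@(19, 15): e=[33,-10,87] → ·
    (10,7)@(21, 15): e=[11,-10,109] → ·
  covered (15 px):
    · · · · · · · · · · ·
    · · · · · · · · · · ·
    · · · · · · · · · · #
    · · · · · · · · · # #
    · · · · · · · · # # #
    · · · · · · · # # # #
    · · · · · · # # # # #
    · · · · · · · · · · ·
    · · · · · · · · · · ·

Result: "outside"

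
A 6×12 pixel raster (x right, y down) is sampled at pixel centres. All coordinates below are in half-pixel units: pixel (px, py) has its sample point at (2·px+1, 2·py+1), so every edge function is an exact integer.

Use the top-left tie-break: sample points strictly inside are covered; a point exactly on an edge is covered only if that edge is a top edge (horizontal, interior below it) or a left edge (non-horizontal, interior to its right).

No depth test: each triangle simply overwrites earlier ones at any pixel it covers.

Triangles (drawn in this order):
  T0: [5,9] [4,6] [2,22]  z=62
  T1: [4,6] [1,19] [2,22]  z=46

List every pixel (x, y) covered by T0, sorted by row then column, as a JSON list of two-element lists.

T0:
  2·area = 22  (B↔C swapped to make it positive)
  edge (5, 9)→(2, 22): d=(-3,13) right/bottom  bias=-1
  edge (2, 22)→(4, 6): d=(2,-16) top-left  bias=+0
  edge (4, 6)→(5, 9): d=(1,3) right/bottom  bias=-1
    (1,1)@(3, 3): e=[44,-22,0] → .  [on edge]
    (2,4)@(5, 9): e=[0,22,0] → .  [on edge]
    (1,7)@(3, 15): e=[8,2,12] → X
    (2,7)@(5, 15): e=[-18,34,6] → .
    (3,7)@(7, 15): e=[-44,66,0] → .  [on edge]
    (1,8)@(3, 17): e=[2,6,14] → X
    (2,8)@(5, 17): e=[-24,38,8] → .
    (1,9)@(3, 19): e=[-4,10,16] → .
    (4,10)@(9, 21): e=[-88,110,0] → .  [on edge]
  covered (2 px):
    . . . . . .
    . . . . . .
    . . . . . .
    . . . . . .
    . . . . . .
    . . . . . .
    . . . . . .
    . X . . . .
    . X . . . .
    . . . . . .
    . . . . . .
    . . . . . .
T1:
  2·area = 22  (B↔C swapped to make it positive)
  edge (4, 6)→(2, 22): d=(-2,16) right/bottom  bias=-1
  edge (2, 22)→(1, 19): d=(-1,-3) top-left  bias=+0
  edge (1, 19)→(4, 6): d=(3,-13) top-left  bias=+0
    (1,5)@(3, 11): e=[6,14,2] → X
    (2,5)@(5, 11): e=[-26,20,28] → .
    (1,6)@(3, 13): e=[2,12,8] → X
    (2,6)@(5, 13): e=[-30,18,34] → .
    (1,7)@(3, 15): e=[-2,10,14] → .
    (0,9)@(1, 19): e=[22,0,0] → X  [on edge]
    (1,9)@(3, 19): e=[-10,6,26] → .
    (0,10)@(1, 21): e=[18,-2,6] → .
  covered (3 px):
    . . . . . .
    . . . . . .
    . . . . . .
    . . . . . .
    . . . . . .
    . X . . . .
    . X . . . .
    . . . . . .
    . . . . . .
    X . . . . .
    . . . . . .
    . . . . . .

Result: [[1,7],[1,8]]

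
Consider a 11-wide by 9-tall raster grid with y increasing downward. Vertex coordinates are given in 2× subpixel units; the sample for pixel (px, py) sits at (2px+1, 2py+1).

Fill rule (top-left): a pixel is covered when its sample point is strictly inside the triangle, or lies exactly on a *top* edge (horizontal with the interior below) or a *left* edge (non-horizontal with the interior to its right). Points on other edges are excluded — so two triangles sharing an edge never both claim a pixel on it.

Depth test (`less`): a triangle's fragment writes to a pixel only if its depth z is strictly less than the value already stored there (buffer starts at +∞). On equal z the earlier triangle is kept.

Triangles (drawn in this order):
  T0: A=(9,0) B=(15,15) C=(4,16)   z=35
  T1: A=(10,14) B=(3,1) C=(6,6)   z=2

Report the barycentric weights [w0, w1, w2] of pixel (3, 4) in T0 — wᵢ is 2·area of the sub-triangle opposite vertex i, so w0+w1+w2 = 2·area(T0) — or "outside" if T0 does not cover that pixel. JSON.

T0:
  2·area = 171
  edge (9, 0)→(15, 15): d=(6,15) right/bottom  bias=-1
  edge (15, 15)→(4, 16): d=(-11,1) right/bottom  bias=-1
  edge (4, 16)→(9, 0): d=(5,-16) top-left  bias=+0
    (4,0)@(9, 1): e=[6,160,5] → #
    (5,0)@(11, 1): e=[-24,158,37] → ·
    (4,1)@(9, 3): e=[18,138,15] → #
    (5,1)@(11, 3): e=[-12,136,47] → ·
    (4,2)@(9, 5): e=[30,116,25] → #
    (5,2)@(11, 5): e=[0,114,57] → ·  [on edge]
    (3,3)@(7, 7): e=[72,96,3] → #
    (5,3)@(11, 7): e=[12,92,67] → #
    (6,3)@(13, 7): e=[-18,90,99] → ·
    (3,4)@(7, 9): e=[84,74,13] → #
    (6,4)@(13, 9): e=[-6,68,109] → ·
    (3,5)@(7, 11): e=[96,52,23] → #
    (7,7)@(15, 15): e=[0,0,171] → ·  [on edge]
  covered (23 px):
    · · · · # · · · · · ·
    · · · · # · · · · · ·
    · · · · # · · · · · ·
    · · · # # # · · · · ·
    · · · # # # · · · · ·
    · · · # # # # · · · ·
    · · # # # # # · · · ·
    · · # # # # # · · · ·
    · · · · · · · · · · ·
T1:
  2·area = 4
  edge (10, 14)→(3, 1): d=(-7,-13) top-left  bias=+0
  edge (3, 1)→(6, 6): d=(3,5) right/bottom  bias=-1
  edge (6, 6)→(10, 14): d=(4,8) right/bottom  bias=-1
    (1,0)@(3, 1): e=[0,0,4] → ·  [on edge]
    (4,5)@(9, 11): e=[8,0,-4] → ·  [on edge]
  covered (0 px):
    · · · · · · · · · · ·
    · · · · · · · · · · ·
    · · · · · · · · · · ·
    · · · · · · · · · · ·
    · · · · · · · · · · ·
    · · · · · · · · · · ·
    · · · · · · · · · · ·
    · · · · · · · · · · ·
    · · · · · · · · · · ·

Result: [74,13,84]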